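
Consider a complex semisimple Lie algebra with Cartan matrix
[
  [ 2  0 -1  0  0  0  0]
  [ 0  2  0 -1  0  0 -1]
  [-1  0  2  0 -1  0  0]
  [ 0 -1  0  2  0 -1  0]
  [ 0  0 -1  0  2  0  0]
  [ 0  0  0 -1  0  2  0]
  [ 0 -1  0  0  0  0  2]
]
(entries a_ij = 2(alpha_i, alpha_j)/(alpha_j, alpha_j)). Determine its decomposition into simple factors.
The diagram associated to this matrix has two connected components: the simple roots {alpha_1, alpha_3, alpha_5} form a chain of 3 nodes with single edges (A_3), and {alpha_2, alpha_4, alpha_6, alpha_7} form a chain of 4 nodes with single edges (A_4). A semisimple Lie algebra decomposes uniquely as the direct sum of simple ideals, one per connected component of its Dynkin diagram, so g ≅ A_3 ⊕ A_4 (dimension 15 + 24 = 39).

A_3 (sl(4)) ⊕ A_4 (sl(5))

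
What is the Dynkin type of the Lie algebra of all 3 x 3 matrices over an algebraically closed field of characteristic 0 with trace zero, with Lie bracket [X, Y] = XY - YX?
This is sl(3), which has dimension 3^2 - 1 = 8 and rank 3 - 1 = 2 (a Cartan subalgebra is the diagonal traceless matrices). In the classification of classical Lie algebras, the special linear algebra sl(n+1) has type A_n; here n = 2, so the Dynkin diagram is a chain of 2 nodes with single edges (A_2). Hence the type is A_2.

A2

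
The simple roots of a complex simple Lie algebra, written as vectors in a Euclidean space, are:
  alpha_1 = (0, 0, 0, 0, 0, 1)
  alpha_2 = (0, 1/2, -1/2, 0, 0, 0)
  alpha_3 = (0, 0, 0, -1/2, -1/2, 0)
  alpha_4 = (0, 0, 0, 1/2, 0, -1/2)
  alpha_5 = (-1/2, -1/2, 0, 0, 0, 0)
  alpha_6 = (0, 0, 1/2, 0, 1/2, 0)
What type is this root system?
Compute the Cartan integers a_ij = 2(alpha_i, alpha_j)/(alpha_j, alpha_j); the resulting 6x6 Cartan matrix is
[[2, 0, 0, -2, 0, 0], [0, 2, 0, 0, -1, -1], [0, 0, 2, -1, 0, -1], [-1, 0, -1, 2, 0, 0], [0, -1, 0, 0, 2, 0], [0, -1, -1, 0, 0, 2]].
The roots have two lengths (squared-length ratio 2:1); the short ones are alpha_{2,3,4,5,6}. The associated Dynkin diagram is a chain of 6 nodes with a double edge at one end; the terminal node there is the unique long simple root (C_6), so the type is C_6 (the algebra sp(12)).

C_6 (sp(12))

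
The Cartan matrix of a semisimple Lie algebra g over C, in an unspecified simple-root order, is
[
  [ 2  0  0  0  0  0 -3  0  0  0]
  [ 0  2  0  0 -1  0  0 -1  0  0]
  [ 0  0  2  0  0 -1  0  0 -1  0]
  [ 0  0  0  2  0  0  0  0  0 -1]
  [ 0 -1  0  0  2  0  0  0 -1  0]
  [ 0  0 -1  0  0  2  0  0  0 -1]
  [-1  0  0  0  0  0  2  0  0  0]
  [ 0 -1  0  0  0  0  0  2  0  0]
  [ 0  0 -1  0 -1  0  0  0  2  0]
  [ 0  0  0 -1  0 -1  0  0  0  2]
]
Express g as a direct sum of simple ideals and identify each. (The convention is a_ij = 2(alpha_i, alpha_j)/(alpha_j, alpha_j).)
A_8 + G_2

The diagram associated to this matrix has two connected components: the simple roots {alpha_2, alpha_3, alpha_4, alpha_5, alpha_6, alpha_8, alpha_9, alpha_10} form a chain of 8 nodes with single edges (A_8), and {alpha_1, alpha_7} form two nodes joined by a triple edge (G_2). A semisimple Lie algebra decomposes uniquely as the direct sum of simple ideals, one per connected component of its Dynkin diagram, so g ≅ A_8 ⊕ G_2 (dimension 80 + 14 = 94).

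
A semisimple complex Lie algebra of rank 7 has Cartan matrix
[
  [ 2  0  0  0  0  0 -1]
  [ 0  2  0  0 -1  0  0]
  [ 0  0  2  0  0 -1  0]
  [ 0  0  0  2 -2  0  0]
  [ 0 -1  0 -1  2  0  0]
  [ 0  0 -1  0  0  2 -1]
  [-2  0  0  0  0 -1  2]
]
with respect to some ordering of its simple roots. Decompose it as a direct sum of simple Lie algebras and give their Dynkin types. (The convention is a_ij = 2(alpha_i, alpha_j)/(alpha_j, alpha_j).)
The diagram associated to this matrix has two connected components: the simple roots {alpha_1, alpha_3, alpha_6, alpha_7} form a chain of 4 nodes with a double edge at one end; the terminal node there is the unique short simple root (B_4), and {alpha_2, alpha_4, alpha_5} form a chain of 3 nodes with a double edge at one end; the terminal node there is the unique long simple root (C_3). A semisimple Lie algebra decomposes uniquely as the direct sum of simple ideals, one per connected component of its Dynkin diagram, so g ≅ B_4 ⊕ C_3 (dimension 36 + 21 = 57).

B_4 (so(9)) + C_3 (sp(6))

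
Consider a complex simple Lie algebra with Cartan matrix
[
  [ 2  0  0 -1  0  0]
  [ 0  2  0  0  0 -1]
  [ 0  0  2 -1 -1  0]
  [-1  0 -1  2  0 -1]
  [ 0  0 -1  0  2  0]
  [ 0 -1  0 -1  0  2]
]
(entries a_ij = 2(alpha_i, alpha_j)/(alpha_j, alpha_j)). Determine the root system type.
E_6

The matrix has rank 6 with 2's on the diagonal. Reading the off-diagonal entries as Dynkin edges (a single edge where a_ij = a_ji = -1; a double or triple edge where a_ij * a_ji = 2 or 3), the diagram is a chain of 5 nodes with one extra node attached to the third node from one end (E_6). One simple-root ordering that puts it in standard form is (alpha_2, alpha_1, alpha_6, alpha_4, alpha_3, alpha_5). So the algebra is type E_6.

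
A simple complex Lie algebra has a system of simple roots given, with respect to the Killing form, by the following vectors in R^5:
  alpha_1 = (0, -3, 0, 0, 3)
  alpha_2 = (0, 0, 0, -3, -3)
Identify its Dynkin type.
A_2 (sl(3))

Compute the Cartan integers a_ij = 2(alpha_i, alpha_j)/(alpha_j, alpha_j); the resulting 2x2 Cartan matrix is
[[2, -1], [-1, 2]].
All simple roots have the same length, so the diagram is simply laced. The associated Dynkin diagram is a chain of 2 nodes with single edges (A_2), so the type is A_2 (the algebra sl(3)).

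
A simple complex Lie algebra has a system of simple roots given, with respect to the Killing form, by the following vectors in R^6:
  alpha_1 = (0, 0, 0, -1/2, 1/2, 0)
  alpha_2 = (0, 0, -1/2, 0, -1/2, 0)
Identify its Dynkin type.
A2

Compute the Cartan integers a_ij = 2(alpha_i, alpha_j)/(alpha_j, alpha_j); the resulting 2x2 Cartan matrix is
[[2, -1], [-1, 2]].
All simple roots have the same length, so the diagram is simply laced. The associated Dynkin diagram is a chain of 2 nodes with single edges (A_2), so the type is A_2 (the algebra sl(3)).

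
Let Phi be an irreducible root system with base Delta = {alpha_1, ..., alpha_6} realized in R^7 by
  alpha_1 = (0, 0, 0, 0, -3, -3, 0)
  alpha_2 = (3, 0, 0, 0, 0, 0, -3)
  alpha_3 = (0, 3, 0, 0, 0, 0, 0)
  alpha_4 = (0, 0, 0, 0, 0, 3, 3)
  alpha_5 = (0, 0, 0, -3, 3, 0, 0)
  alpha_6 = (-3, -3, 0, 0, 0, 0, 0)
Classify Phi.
Compute the Cartan integers a_ij = 2(alpha_i, alpha_j)/(alpha_j, alpha_j); the resulting 6x6 Cartan matrix is
[[2, 0, 0, -1, -1, 0], [0, 2, 0, -1, 0, -1], [0, 0, 2, 0, 0, -1], [-1, -1, 0, 2, 0, 0], [-1, 0, 0, 0, 2, 0], [0, -1, -2, 0, 0, 2]].
The roots have two lengths (squared-length ratio 2:1); the short ones are alpha_{3}. The associated Dynkin diagram is a chain of 6 nodes with a double edge at one end; the terminal node there is the unique short simple root (B_6), so the type is B_6 (the algebra so(13)).

B6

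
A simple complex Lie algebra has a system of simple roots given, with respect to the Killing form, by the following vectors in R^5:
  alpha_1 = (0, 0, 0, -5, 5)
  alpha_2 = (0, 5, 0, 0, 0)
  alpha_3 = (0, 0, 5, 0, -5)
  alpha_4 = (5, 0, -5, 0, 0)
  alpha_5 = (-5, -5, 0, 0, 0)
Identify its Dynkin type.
Compute the Cartan integers a_ij = 2(alpha_i, alpha_j)/(alpha_j, alpha_j); the resulting 5x5 Cartan matrix is
[[2, 0, -1, 0, 0], [0, 2, 0, 0, -1], [-1, 0, 2, -1, 0], [0, 0, -1, 2, -1], [0, -2, 0, -1, 2]].
The roots have two lengths (squared-length ratio 2:1); the short ones are alpha_{2}. The associated Dynkin diagram is a chain of 5 nodes with a double edge at one end; the terminal node there is the unique short simple root (B_5), so the type is B_5 (the algebra so(11)).

type B_5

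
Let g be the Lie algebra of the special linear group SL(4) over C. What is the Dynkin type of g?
This is sl(4), which has dimension 4^2 - 1 = 15 and rank 4 - 1 = 3 (a Cartan subalgebra is the diagonal traceless matrices). In the classification of classical Lie algebras, the special linear algebra sl(n+1) has type A_n; here n = 3, so the Dynkin diagram is a chain of 3 nodes with single edges (A_3). Hence the type is A_3.

A3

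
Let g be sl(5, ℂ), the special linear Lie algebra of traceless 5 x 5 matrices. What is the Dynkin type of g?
This is sl(5), which has dimension 5^2 - 1 = 24 and rank 5 - 1 = 4 (a Cartan subalgebra is the diagonal traceless matrices). In the classification of classical Lie algebras, the special linear algebra sl(n+1) has type A_n; here n = 4, so the Dynkin diagram is a chain of 4 nodes with single edges (A_4). Hence the type is A_4.

A_4 (sl(5))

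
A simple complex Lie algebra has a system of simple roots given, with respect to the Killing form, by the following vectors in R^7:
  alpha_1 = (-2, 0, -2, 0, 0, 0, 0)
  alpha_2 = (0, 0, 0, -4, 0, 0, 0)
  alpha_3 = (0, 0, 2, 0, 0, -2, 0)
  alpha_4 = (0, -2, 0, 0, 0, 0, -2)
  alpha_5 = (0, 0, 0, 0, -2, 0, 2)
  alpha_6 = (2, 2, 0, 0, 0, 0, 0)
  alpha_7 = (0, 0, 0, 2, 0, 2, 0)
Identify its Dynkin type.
C_7

Compute the Cartan integers a_ij = 2(alpha_i, alpha_j)/(alpha_j, alpha_j); the resulting 7x7 Cartan matrix is
[[2, 0, -1, 0, 0, -1, 0], [0, 2, 0, 0, 0, 0, -2], [-1, 0, 2, 0, 0, 0, -1], [0, 0, 0, 2, -1, -1, 0], [0, 0, 0, -1, 2, 0, 0], [-1, 0, 0, -1, 0, 2, 0], [0, -1, -1, 0, 0, 0, 2]].
The roots have two lengths (squared-length ratio 2:1); the short ones are alpha_{1,3,4,5,6,7}. The associated Dynkin diagram is a chain of 7 nodes with a double edge at one end; the terminal node there is the unique long simple root (C_7), so the type is C_7 (the algebra sp(14)).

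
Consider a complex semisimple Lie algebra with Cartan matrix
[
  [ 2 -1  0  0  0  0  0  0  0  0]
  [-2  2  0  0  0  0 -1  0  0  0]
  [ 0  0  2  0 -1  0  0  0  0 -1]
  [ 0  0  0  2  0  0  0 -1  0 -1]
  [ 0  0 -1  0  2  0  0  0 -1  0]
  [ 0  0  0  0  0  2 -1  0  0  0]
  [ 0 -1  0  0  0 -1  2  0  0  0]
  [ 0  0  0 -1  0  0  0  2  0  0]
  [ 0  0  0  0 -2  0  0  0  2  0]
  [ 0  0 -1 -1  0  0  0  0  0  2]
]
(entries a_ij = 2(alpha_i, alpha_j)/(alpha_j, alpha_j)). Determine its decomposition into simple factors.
The diagram associated to this matrix has two connected components: the simple roots {alpha_1, alpha_2, alpha_6, alpha_7} form a chain of 4 nodes with a double edge at one end; the terminal node there is the unique short simple root (B_4), and {alpha_3, alpha_4, alpha_5, alpha_8, alpha_9, alpha_10} form a chain of 6 nodes with a double edge at one end; the terminal node there is the unique long simple root (C_6). A semisimple Lie algebra decomposes uniquely as the direct sum of simple ideals, one per connected component of its Dynkin diagram, so g ≅ B_4 ⊕ C_6 (dimension 36 + 78 = 114).

B4 + C6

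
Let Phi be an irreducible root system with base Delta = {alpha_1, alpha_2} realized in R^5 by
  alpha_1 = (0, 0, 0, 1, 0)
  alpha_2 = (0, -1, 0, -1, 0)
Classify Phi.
Compute the Cartan integers a_ij = 2(alpha_i, alpha_j)/(alpha_j, alpha_j); the resulting 2x2 Cartan matrix is
[[2, -1], [-2, 2]].
The roots have two lengths (squared-length ratio 2:1); the short ones are alpha_{1}. The associated Dynkin diagram is a chain of 2 nodes with a double edge at one end; the terminal node there is the unique short simple root (B_2), so the type is B_2 (the algebra so(5)).

B_2 (so(5))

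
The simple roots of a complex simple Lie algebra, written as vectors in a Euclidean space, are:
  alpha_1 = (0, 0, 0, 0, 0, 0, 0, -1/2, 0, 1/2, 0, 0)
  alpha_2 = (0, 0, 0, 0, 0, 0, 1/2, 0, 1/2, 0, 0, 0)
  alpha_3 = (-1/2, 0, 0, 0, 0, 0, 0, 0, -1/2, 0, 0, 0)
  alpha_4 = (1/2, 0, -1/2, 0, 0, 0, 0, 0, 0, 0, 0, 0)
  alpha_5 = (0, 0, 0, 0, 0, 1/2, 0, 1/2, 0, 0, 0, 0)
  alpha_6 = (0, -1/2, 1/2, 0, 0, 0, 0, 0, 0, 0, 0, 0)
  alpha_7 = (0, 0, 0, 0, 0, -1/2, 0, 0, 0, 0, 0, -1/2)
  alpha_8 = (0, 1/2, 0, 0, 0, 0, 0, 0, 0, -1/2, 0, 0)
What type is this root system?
Compute the Cartan integers a_ij = 2(alpha_i, alpha_j)/(alpha_j, alpha_j); the resulting 8x8 Cartan matrix is
[[2, 0, 0, 0, -1, 0, 0, -1], [0, 2, -1, 0, 0, 0, 0, 0], [0, -1, 2, -1, 0, 0, 0, 0], [0, 0, -1, 2, 0, -1, 0, 0], [-1, 0, 0, 0, 2, 0, -1, 0], [0, 0, 0, -1, 0, 2, 0, -1], [0, 0, 0, 0, -1, 0, 2, 0], [-1, 0, 0, 0, 0, -1, 0, 2]].
All simple roots have the same length, so the diagram is simply laced. The associated Dynkin diagram is a chain of 8 nodes with single edges (A_8), so the type is A_8 (the algebra sl(9)).

type A_8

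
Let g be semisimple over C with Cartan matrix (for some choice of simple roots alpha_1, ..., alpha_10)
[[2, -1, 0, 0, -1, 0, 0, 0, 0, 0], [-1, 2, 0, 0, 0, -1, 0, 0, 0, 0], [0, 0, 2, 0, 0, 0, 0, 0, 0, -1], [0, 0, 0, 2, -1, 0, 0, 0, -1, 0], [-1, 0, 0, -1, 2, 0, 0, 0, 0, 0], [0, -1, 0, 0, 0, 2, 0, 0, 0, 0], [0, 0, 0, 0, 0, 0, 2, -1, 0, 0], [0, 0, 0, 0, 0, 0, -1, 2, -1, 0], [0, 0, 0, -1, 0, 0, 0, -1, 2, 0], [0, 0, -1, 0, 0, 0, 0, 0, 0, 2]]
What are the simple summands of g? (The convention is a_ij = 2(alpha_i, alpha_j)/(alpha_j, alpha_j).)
A_2 (sl(3)) ⊕ A_8 (sl(9))

The diagram associated to this matrix has two connected components: the simple roots {alpha_3, alpha_10} form a chain of 2 nodes with single edges (A_2), and {alpha_1, alpha_2, alpha_4, alpha_5, alpha_6, alpha_7, alpha_8, alpha_9} form a chain of 8 nodes with single edges (A_8). A semisimple Lie algebra decomposes uniquely as the direct sum of simple ideals, one per connected component of its Dynkin diagram, so g ≅ A_2 ⊕ A_8 (dimension 8 + 80 = 88).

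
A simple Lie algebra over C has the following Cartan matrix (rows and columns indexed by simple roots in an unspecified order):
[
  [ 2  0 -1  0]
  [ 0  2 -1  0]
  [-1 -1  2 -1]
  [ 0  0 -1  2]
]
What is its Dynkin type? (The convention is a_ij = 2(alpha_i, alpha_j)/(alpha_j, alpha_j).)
The matrix has rank 4 with 2's on the diagonal. Reading the off-diagonal entries as Dynkin edges (a single edge where a_ij = a_ji = -1; a double or triple edge where a_ij * a_ji = 2 or 3), the diagram is a chain of 2 nodes with a fork of two nodes at one end (D_4). One simple-root ordering that puts it in standard form is (alpha_1, alpha_3, alpha_2, alpha_4). So the algebra is type D_4, i.e. so(8).

type D_4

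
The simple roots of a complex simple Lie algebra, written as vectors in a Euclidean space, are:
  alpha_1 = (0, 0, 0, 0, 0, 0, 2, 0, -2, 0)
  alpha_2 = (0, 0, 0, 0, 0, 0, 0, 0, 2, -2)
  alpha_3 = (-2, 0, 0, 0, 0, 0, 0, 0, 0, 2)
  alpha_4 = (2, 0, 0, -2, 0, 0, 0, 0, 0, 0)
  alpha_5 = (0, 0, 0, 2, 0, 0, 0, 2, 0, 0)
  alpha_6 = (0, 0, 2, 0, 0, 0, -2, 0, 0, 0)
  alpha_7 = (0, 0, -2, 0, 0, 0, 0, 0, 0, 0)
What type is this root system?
Compute the Cartan integers a_ij = 2(alpha_i, alpha_j)/(alpha_j, alpha_j); the resulting 7x7 Cartan matrix is
[[2, -1, 0, 0, 0, -1, 0], [-1, 2, -1, 0, 0, 0, 0], [0, -1, 2, -1, 0, 0, 0], [0, 0, -1, 2, -1, 0, 0], [0, 0, 0, -1, 2, 0, 0], [-1, 0, 0, 0, 0, 2, -2], [0, 0, 0, 0, 0, -1, 2]].
The roots have two lengths (squared-length ratio 2:1); the short ones are alpha_{7}. The associated Dynkin diagram is a chain of 7 nodes with a double edge at one end; the terminal node there is the unique short simple root (B_7), so the type is B_7 (the algebra so(15)).

B_7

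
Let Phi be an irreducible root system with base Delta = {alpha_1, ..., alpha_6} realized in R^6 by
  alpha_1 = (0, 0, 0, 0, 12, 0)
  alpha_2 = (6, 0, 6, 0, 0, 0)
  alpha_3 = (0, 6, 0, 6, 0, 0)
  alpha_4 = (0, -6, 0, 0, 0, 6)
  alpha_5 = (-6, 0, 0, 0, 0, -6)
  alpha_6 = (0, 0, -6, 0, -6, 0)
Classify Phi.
Compute the Cartan integers a_ij = 2(alpha_i, alpha_j)/(alpha_j, alpha_j); the resulting 6x6 Cartan matrix is
[[2, 0, 0, 0, 0, -2], [0, 2, 0, 0, -1, -1], [0, 0, 2, -1, 0, 0], [0, 0, -1, 2, -1, 0], [0, -1, 0, -1, 2, 0], [-1, -1, 0, 0, 0, 2]].
The roots have two lengths (squared-length ratio 2:1); the short ones are alpha_{2,3,4,5,6}. The associated Dynkin diagram is a chain of 6 nodes with a double edge at one end; the terminal node there is the unique long simple root (C_6), so the type is C_6 (the algebra sp(12)).

C6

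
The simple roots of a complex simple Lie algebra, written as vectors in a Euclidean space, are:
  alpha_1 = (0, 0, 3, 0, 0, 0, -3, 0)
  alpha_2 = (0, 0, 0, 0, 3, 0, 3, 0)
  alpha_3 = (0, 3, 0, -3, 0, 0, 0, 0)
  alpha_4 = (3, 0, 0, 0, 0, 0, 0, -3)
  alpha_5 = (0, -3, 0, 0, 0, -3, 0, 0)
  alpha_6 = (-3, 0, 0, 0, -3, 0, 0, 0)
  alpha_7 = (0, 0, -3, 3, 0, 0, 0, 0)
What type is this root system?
type A_7

Compute the Cartan integers a_ij = 2(alpha_i, alpha_j)/(alpha_j, alpha_j); the resulting 7x7 Cartan matrix is
[[2, -1, 0, 0, 0, 0, -1], [-1, 2, 0, 0, 0, -1, 0], [0, 0, 2, 0, -1, 0, -1], [0, 0, 0, 2, 0, -1, 0], [0, 0, -1, 0, 2, 0, 0], [0, -1, 0, -1, 0, 2, 0], [-1, 0, -1, 0, 0, 0, 2]].
All simple roots have the same length, so the diagram is simply laced. The associated Dynkin diagram is a chain of 7 nodes with single edges (A_7), so the type is A_7 (the algebra sl(8)).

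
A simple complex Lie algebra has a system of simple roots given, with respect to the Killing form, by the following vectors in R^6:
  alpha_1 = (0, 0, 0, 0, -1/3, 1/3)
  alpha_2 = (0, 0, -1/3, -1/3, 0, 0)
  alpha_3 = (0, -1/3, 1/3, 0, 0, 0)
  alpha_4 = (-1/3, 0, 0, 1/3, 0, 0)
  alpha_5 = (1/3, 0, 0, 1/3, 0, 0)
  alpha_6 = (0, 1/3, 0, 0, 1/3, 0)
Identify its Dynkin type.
D_6 (so(12))

Compute the Cartan integers a_ij = 2(alpha_i, alpha_j)/(alpha_j, alpha_j); the resulting 6x6 Cartan matrix is
[[2, 0, 0, 0, 0, -1], [0, 2, -1, -1, -1, 0], [0, -1, 2, 0, 0, -1], [0, -1, 0, 2, 0, 0], [0, -1, 0, 0, 2, 0], [-1, 0, -1, 0, 0, 2]].
All simple roots have the same length, so the diagram is simply laced. The associated Dynkin diagram is a chain of 4 nodes with a fork of two nodes at one end (D_6), so the type is D_6 (the algebra so(12)).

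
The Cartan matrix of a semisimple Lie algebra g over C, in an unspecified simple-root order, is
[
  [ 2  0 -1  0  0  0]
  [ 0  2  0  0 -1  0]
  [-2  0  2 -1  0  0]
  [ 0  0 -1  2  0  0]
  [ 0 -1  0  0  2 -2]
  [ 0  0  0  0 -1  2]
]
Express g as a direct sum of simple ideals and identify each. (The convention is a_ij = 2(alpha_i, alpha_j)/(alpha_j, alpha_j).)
type B_3 + type B_3

The diagram associated to this matrix has two connected components: the simple roots {alpha_2, alpha_5, alpha_6} form a chain of 3 nodes with a double edge at one end; the terminal node there is the unique short simple root (B_3), and {alpha_1, alpha_3, alpha_4} form a chain of 3 nodes with a double edge at one end; the terminal node there is the unique short simple root (B_3). A semisimple Lie algebra decomposes uniquely as the direct sum of simple ideals, one per connected component of its Dynkin diagram, so g ≅ B_3 ⊕ B_3 (dimension 21 + 21 = 42).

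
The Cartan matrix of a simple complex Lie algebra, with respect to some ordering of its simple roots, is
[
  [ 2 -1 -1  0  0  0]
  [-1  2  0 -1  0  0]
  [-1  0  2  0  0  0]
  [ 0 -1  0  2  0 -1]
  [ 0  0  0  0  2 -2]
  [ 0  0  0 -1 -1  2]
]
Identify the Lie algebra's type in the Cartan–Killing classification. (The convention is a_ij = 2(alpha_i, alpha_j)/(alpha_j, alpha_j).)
The matrix has rank 6 with 2's on the diagonal. Reading the off-diagonal entries as Dynkin edges (a single edge where a_ij = a_ji = -1; a double or triple edge where a_ij * a_ji = 2 or 3), the diagram is a chain of 6 nodes with a double edge at one end; the terminal node there is the unique long simple root (C_6). One simple-root ordering that puts it in standard form is (alpha_3, alpha_1, alpha_2, alpha_4, alpha_6, alpha_5). So the algebra is type C_6, i.e. sp(12).

C_6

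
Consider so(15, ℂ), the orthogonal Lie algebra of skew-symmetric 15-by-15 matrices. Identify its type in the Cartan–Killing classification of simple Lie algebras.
This is so(15) with 15 odd, which has dimension 15(15-1)/2 = 105 and rank (15-1)/2 = 7. In the classification of classical Lie algebras, the orthogonal algebra so(2n+1) in an odd number of variables has type B_n; here n = 7, so the Dynkin diagram is a chain of 7 nodes with a double edge at one end; the terminal node there is the unique short simple root (B_7). Hence the type is B_7.

type B_7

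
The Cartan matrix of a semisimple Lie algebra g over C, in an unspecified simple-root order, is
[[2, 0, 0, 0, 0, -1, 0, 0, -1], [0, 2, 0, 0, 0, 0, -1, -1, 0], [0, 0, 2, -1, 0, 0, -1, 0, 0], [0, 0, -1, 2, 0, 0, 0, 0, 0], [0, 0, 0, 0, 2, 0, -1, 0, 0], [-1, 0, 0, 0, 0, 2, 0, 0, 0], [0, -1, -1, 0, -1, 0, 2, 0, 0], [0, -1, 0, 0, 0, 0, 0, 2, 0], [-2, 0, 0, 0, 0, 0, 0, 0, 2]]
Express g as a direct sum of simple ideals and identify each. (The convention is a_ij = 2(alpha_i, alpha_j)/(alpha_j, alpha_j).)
C_3 (sp(6)) ⊕ E_6

The diagram associated to this matrix has two connected components: the simple roots {alpha_1, alpha_6, alpha_9} form a chain of 3 nodes with a double edge at one end; the terminal node there is the unique long simple root (C_3), and {alpha_2, alpha_3, alpha_4, alpha_5, alpha_7, alpha_8} form a chain of 5 nodes with one extra node attached to the third node from one end (E_6). A semisimple Lie algebra decomposes uniquely as the direct sum of simple ideals, one per connected component of its Dynkin diagram, so g ≅ C_3 ⊕ E_6 (dimension 21 + 78 = 99).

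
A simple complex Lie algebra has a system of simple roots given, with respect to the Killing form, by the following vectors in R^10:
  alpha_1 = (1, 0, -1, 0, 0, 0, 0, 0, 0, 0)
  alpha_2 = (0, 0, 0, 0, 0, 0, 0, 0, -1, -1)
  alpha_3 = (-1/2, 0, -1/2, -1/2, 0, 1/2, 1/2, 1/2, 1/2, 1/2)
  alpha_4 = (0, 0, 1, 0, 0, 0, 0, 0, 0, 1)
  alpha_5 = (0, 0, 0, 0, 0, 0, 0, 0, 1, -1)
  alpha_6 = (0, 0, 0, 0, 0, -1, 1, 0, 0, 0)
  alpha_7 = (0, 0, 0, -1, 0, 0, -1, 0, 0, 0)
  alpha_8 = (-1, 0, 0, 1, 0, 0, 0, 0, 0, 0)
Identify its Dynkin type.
E_8

Compute the Cartan integers a_ij = 2(alpha_i, alpha_j)/(alpha_j, alpha_j); the resulting 8x8 Cartan matrix is
[[2, 0, 0, -1, 0, 0, 0, -1], [0, 2, -1, -1, 0, 0, 0, 0], [0, -1, 2, 0, 0, 0, 0, 0], [-1, -1, 0, 2, -1, 0, 0, 0], [0, 0, 0, -1, 2, 0, 0, 0], [0, 0, 0, 0, 0, 2, -1, 0], [0, 0, 0, 0, 0, -1, 2, -1], [-1, 0, 0, 0, 0, 0, -1, 2]].
All simple roots have the same length, so the diagram is simply laced. The associated Dynkin diagram is a chain of 7 nodes with one extra node attached to the third node from one end (E_8), so the type is E_8.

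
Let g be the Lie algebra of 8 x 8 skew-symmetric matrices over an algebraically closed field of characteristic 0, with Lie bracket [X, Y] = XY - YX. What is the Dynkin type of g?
D_4

This is so(8) with 8 even, which has dimension 8(8-1)/2 = 28 and rank 8/2 = 4. In the classification of classical Lie algebras, the orthogonal algebra so(2n) in an even number of variables has type D_n; here n = 4, so the Dynkin diagram is a chain of 2 nodes with a fork of two nodes at one end (D_4). Hence the type is D_4.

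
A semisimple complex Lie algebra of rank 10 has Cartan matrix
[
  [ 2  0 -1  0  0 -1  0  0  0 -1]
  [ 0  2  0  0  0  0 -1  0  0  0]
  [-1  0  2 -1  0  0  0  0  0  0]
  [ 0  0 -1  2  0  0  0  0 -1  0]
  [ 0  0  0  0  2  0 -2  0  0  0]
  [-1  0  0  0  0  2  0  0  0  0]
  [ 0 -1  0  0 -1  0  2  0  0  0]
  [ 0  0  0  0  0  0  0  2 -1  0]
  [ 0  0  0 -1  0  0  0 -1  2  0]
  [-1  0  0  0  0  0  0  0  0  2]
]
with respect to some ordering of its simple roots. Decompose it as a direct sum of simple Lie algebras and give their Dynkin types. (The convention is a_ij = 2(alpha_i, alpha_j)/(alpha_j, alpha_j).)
The diagram associated to this matrix has two connected components: the simple roots {alpha_2, alpha_5, alpha_7} form a chain of 3 nodes with a double edge at one end; the terminal node there is the unique long simple root (C_3), and {alpha_1, alpha_3, alpha_4, alpha_6, alpha_8, alpha_9, alpha_10} form a chain of 5 nodes with a fork of two nodes at one end (D_7). A semisimple Lie algebra decomposes uniquely as the direct sum of simple ideals, one per connected component of its Dynkin diagram, so g ≅ C_3 ⊕ D_7 (dimension 21 + 91 = 112).

C_3 (sp(6)) ⊕ D_7 (so(14))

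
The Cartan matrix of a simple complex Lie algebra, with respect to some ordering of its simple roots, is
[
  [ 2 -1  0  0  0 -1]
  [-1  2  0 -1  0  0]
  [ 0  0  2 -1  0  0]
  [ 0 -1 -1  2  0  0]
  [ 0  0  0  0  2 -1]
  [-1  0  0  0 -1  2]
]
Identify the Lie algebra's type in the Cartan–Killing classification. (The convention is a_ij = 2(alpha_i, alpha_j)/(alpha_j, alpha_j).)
The matrix has rank 6 with 2's on the diagonal. Reading the off-diagonal entries as Dynkin edges (a single edge where a_ij = a_ji = -1; a double or triple edge where a_ij * a_ji = 2 or 3), the diagram is a chain of 6 nodes with single edges (A_6). One simple-root ordering that puts it in standard form is (alpha_3, alpha_4, alpha_2, alpha_1, alpha_6, alpha_5). So the algebra is type A_6, i.e. sl(7).

A_6 (sl(7))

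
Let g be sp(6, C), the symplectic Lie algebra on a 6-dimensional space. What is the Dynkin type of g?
This is sp(6), which has dimension 6(6+1)/2 = 21 and rank 6/2 = 3. In the classification of classical Lie algebras, the symplectic algebra sp(2n) has type C_n; here n = 3, so the Dynkin diagram is a chain of 3 nodes with a double edge at one end; the terminal node there is the unique long simple root (C_3). Hence the type is C_3.

C_3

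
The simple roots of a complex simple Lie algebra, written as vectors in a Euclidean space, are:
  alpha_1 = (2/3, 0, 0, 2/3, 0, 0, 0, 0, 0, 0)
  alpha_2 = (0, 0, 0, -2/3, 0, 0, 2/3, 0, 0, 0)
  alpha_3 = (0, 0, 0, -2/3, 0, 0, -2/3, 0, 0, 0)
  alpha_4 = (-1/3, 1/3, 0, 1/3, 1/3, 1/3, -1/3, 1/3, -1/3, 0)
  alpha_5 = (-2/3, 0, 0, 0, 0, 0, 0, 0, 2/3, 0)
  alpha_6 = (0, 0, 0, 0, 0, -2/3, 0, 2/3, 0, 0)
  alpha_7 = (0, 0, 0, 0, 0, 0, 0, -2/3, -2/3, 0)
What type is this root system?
E_7

Compute the Cartan integers a_ij = 2(alpha_i, alpha_j)/(alpha_j, alpha_j); the resulting 7x7 Cartan matrix is
[[2, -1, -1, 0, -1, 0, 0], [-1, 2, 0, -1, 0, 0, 0], [-1, 0, 2, 0, 0, 0, 0], [0, -1, 0, 2, 0, 0, 0], [-1, 0, 0, 0, 2, 0, -1], [0, 0, 0, 0, 0, 2, -1], [0, 0, 0, 0, -1, -1, 2]].
All simple roots have the same length, so the diagram is simply laced. The associated Dynkin diagram is a chain of 6 nodes with one extra node attached to the third node from one end (E_7), so the type is E_7.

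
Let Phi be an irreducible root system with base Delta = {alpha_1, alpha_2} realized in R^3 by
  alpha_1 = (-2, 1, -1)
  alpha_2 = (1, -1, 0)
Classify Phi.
G2

Compute the Cartan integers a_ij = 2(alpha_i, alpha_j)/(alpha_j, alpha_j); the resulting 2x2 Cartan matrix is
[[2, -3], [-1, 2]].
The roots have two lengths (squared-length ratio 3:1); the short ones are alpha_{2}. The associated Dynkin diagram is two nodes joined by a triple edge (G_2), so the type is G_2.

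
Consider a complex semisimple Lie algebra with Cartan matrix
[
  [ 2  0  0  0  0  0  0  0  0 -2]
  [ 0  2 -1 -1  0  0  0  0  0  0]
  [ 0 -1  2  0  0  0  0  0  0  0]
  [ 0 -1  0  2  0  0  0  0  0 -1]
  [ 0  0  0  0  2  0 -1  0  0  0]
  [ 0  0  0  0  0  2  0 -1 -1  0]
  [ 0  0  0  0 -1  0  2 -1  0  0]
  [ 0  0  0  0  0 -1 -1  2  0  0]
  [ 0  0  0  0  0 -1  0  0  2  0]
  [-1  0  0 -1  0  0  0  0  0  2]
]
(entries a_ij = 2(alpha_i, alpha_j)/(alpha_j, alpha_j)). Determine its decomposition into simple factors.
The diagram associated to this matrix has two connected components: the simple roots {alpha_5, alpha_6, alpha_7, alpha_8, alpha_9} form a chain of 5 nodes with single edges (A_5), and {alpha_1, alpha_2, alpha_3, alpha_4, alpha_10} form a chain of 5 nodes with a double edge at one end; the terminal node there is the unique long simple root (C_5). A semisimple Lie algebra decomposes uniquely as the direct sum of simple ideals, one per connected component of its Dynkin diagram, so g ≅ A_5 ⊕ C_5 (dimension 35 + 55 = 90).

A5 + C5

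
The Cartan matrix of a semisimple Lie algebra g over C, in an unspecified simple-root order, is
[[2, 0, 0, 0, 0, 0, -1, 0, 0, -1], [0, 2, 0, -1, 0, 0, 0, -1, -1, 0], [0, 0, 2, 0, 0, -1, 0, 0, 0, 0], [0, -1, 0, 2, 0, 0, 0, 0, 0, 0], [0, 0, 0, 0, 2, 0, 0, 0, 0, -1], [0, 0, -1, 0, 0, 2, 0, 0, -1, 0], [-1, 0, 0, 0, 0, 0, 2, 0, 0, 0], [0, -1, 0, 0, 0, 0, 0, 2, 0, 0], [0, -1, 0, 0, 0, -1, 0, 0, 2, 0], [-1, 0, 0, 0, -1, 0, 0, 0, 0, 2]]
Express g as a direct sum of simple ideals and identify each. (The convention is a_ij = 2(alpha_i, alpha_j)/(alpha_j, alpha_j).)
A_4 ⊕ D_6

The diagram associated to this matrix has two connected components: the simple roots {alpha_1, alpha_5, alpha_7, alpha_10} form a chain of 4 nodes with single edges (A_4), and {alpha_2, alpha_3, alpha_4, alpha_6, alpha_8, alpha_9} form a chain of 4 nodes with a fork of two nodes at one end (D_6). A semisimple Lie algebra decomposes uniquely as the direct sum of simple ideals, one per connected component of its Dynkin diagram, so g ≅ A_4 ⊕ D_6 (dimension 24 + 66 = 90).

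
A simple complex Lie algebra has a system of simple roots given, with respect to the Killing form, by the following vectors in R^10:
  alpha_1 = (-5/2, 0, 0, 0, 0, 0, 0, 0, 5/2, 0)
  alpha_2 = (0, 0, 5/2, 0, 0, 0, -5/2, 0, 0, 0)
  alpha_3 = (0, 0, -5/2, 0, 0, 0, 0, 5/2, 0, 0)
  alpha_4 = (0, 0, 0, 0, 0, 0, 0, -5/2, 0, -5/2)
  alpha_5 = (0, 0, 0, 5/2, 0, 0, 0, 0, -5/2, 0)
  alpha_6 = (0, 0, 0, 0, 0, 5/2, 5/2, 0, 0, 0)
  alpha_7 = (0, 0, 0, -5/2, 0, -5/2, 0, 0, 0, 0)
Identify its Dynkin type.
Compute the Cartan integers a_ij = 2(alpha_i, alpha_j)/(alpha_j, alpha_j); the resulting 7x7 Cartan matrix is
[[2, 0, 0, 0, -1, 0, 0], [0, 2, -1, 0, 0, -1, 0], [0, -1, 2, -1, 0, 0, 0], [0, 0, -1, 2, 0, 0, 0], [-1, 0, 0, 0, 2, 0, -1], [0, -1, 0, 0, 0, 2, -1], [0, 0, 0, 0, -1, -1, 2]].
All simple roots have the same length, so the diagram is simply laced. The associated Dynkin diagram is a chain of 7 nodes with single edges (A_7), so the type is A_7 (the algebra sl(8)).

A_7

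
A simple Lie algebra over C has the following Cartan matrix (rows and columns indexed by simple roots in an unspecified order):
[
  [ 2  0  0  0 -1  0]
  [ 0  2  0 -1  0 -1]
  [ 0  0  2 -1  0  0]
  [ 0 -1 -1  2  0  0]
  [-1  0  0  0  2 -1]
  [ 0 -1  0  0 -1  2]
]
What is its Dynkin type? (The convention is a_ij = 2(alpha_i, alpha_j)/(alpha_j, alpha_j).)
A6

The matrix has rank 6 with 2's on the diagonal. Reading the off-diagonal entries as Dynkin edges (a single edge where a_ij = a_ji = -1; a double or triple edge where a_ij * a_ji = 2 or 3), the diagram is a chain of 6 nodes with single edges (A_6). One simple-root ordering that puts it in standard form is (alpha_1, alpha_5, alpha_6, alpha_2, alpha_4, alpha_3). So the algebra is type A_6, i.e. sl(7).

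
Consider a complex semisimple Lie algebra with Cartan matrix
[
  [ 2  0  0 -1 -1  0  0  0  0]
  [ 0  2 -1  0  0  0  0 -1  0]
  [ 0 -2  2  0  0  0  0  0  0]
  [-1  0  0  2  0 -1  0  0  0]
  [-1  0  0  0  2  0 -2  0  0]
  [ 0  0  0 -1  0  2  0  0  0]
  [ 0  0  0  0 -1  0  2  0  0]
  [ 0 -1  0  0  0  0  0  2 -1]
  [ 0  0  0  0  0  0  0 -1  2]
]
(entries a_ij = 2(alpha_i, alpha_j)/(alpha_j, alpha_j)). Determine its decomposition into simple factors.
The diagram associated to this matrix has two connected components: the simple roots {alpha_1, alpha_4, alpha_5, alpha_6, alpha_7} form a chain of 5 nodes with a double edge at one end; the terminal node there is the unique short simple root (B_5), and {alpha_2, alpha_3, alpha_8, alpha_9} form a chain of 4 nodes with a double edge at one end; the terminal node there is the unique long simple root (C_4). A semisimple Lie algebra decomposes uniquely as the direct sum of simple ideals, one per connected component of its Dynkin diagram, so g ≅ B_5 ⊕ C_4 (dimension 55 + 36 = 91).

B5 + C4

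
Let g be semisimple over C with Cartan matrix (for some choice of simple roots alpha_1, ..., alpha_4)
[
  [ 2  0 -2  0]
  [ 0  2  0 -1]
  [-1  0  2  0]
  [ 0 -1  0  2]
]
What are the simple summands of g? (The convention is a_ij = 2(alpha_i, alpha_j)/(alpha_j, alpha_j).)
A2 ⊕ B2

The diagram associated to this matrix has two connected components: the simple roots {alpha_2, alpha_4} form a chain of 2 nodes with single edges (A_2), and {alpha_1, alpha_3} form a chain of 2 nodes with a double edge at one end; the terminal node there is the unique short simple root (B_2). A semisimple Lie algebra decomposes uniquely as the direct sum of simple ideals, one per connected component of its Dynkin diagram, so g ≅ A_2 ⊕ B_2 (dimension 8 + 10 = 18).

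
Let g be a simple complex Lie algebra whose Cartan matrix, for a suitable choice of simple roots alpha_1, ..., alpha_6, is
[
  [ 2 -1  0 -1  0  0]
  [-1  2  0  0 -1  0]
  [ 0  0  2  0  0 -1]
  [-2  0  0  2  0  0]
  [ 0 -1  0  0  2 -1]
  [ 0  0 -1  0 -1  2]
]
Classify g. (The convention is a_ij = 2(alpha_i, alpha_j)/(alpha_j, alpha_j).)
C6

The matrix has rank 6 with 2's on the diagonal. Reading the off-diagonal entries as Dynkin edges (a single edge where a_ij = a_ji = -1; a double or triple edge where a_ij * a_ji = 2 or 3), the diagram is a chain of 6 nodes with a double edge at one end; the terminal node there is the unique long simple root (C_6). One simple-root ordering that puts it in standard form is (alpha_3, alpha_6, alpha_5, alpha_2, alpha_1, alpha_4). So the algebra is type C_6, i.e. sp(12).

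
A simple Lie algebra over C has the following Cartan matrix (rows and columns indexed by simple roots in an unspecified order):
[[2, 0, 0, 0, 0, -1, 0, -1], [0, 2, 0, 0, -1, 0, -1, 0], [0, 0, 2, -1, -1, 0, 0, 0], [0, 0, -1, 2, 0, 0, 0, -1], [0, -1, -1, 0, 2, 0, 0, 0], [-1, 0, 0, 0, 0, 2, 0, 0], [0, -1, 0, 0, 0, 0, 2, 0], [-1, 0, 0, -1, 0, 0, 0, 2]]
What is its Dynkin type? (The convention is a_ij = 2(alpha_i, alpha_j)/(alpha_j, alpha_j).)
The matrix has rank 8 with 2's on the diagonal. Reading the off-diagonal entries as Dynkin edges (a single edge where a_ij = a_ji = -1; a double or triple edge where a_ij * a_ji = 2 or 3), the diagram is a chain of 8 nodes with single edges (A_8). One simple-root ordering that puts it in standard form is (alpha_6, alpha_1, alpha_8, alpha_4, alpha_3, alpha_5, alpha_2, alpha_7). So the algebra is type A_8, i.e. sl(9).

A_8 (sl(9))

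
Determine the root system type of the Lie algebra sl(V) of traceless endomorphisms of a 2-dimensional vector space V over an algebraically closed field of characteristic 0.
This is sl(2), which has dimension 2^2 - 1 = 3 and rank 2 - 1 = 1 (a Cartan subalgebra is the diagonal traceless matrices). In the classification of classical Lie algebras, the special linear algebra sl(n+1) has type A_n; here n = 1, so the Dynkin diagram is a chain of 1 nodes with single edges (A_1). Hence the type is A_1.

A_1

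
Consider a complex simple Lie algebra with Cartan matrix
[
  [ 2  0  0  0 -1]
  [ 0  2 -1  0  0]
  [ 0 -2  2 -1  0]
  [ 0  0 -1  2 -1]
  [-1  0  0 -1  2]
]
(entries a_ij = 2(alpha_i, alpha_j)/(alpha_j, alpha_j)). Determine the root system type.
B_5

The matrix has rank 5 with 2's on the diagonal. Reading the off-diagonal entries as Dynkin edges (a single edge where a_ij = a_ji = -1; a double or triple edge where a_ij * a_ji = 2 or 3), the diagram is a chain of 5 nodes with a double edge at one end; the terminal node there is the unique short simple root (B_5). One simple-root ordering that puts it in standard form is (alpha_1, alpha_5, alpha_4, alpha_3, alpha_2). So the algebra is type B_5, i.e. so(11).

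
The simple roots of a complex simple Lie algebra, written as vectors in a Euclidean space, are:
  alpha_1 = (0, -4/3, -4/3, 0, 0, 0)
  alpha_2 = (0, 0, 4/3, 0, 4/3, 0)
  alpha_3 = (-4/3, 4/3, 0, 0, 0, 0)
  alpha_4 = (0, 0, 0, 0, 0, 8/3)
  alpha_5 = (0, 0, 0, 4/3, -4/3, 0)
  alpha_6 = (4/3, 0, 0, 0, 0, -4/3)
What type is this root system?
type C_6

Compute the Cartan integers a_ij = 2(alpha_i, alpha_j)/(alpha_j, alpha_j); the resulting 6x6 Cartan matrix is
[[2, -1, -1, 0, 0, 0], [-1, 2, 0, 0, -1, 0], [-1, 0, 2, 0, 0, -1], [0, 0, 0, 2, 0, -2], [0, -1, 0, 0, 2, 0], [0, 0, -1, -1, 0, 2]].
The roots have two lengths (squared-length ratio 2:1); the short ones are alpha_{1,2,3,5,6}. The associated Dynkin diagram is a chain of 6 nodes with a double edge at one end; the terminal node there is the unique long simple root (C_6), so the type is C_6 (the algebra sp(12)).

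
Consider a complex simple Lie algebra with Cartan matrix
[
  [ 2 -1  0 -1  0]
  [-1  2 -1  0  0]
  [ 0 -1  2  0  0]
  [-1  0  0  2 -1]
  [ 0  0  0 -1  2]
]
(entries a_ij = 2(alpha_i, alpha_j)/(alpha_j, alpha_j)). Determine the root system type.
A5

The matrix has rank 5 with 2's on the diagonal. Reading the off-diagonal entries as Dynkin edges (a single edge where a_ij = a_ji = -1; a double or triple edge where a_ij * a_ji = 2 or 3), the diagram is a chain of 5 nodes with single edges (A_5). One simple-root ordering that puts it in standard form is (alpha_5, alpha_4, alpha_1, alpha_2, alpha_3). So the algebra is type A_5, i.e. sl(6).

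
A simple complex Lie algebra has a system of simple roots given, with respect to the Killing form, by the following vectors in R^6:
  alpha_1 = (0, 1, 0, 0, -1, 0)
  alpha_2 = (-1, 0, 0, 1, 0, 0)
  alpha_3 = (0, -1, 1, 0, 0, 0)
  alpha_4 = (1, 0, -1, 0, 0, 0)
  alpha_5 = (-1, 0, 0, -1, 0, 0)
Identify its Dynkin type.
D_5

Compute the Cartan integers a_ij = 2(alpha_i, alpha_j)/(alpha_j, alpha_j); the resulting 5x5 Cartan matrix is
[[2, 0, -1, 0, 0], [0, 2, 0, -1, 0], [-1, 0, 2, -1, 0], [0, -1, -1, 2, -1], [0, 0, 0, -1, 2]].
All simple roots have the same length, so the diagram is simply laced. The associated Dynkin diagram is a chain of 3 nodes with a fork of two nodes at one end (D_5), so the type is D_5 (the algebra so(10)).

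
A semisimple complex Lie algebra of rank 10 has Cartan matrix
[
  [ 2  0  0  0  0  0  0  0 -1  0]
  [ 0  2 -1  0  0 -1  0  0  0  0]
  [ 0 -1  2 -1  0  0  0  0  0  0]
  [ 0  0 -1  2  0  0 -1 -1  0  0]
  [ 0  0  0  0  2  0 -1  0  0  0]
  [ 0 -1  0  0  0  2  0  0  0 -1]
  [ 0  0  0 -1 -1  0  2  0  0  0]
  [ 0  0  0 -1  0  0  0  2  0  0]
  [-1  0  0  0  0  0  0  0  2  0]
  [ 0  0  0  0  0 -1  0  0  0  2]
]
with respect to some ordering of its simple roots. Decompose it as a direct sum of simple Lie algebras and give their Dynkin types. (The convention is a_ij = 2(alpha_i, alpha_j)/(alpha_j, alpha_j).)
The diagram associated to this matrix has two connected components: the simple roots {alpha_1, alpha_9} form a chain of 2 nodes with single edges (A_2), and {alpha_2, alpha_3, alpha_4, alpha_5, alpha_6, alpha_7, alpha_8, alpha_10} form a chain of 7 nodes with one extra node attached to the third node from one end (E_8). A semisimple Lie algebra decomposes uniquely as the direct sum of simple ideals, one per connected component of its Dynkin diagram, so g ≅ A_2 ⊕ E_8 (dimension 8 + 248 = 256).

type A_2 + type E_8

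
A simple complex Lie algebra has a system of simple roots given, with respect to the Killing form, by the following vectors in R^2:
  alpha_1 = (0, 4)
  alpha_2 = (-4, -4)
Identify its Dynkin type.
B_2

Compute the Cartan integers a_ij = 2(alpha_i, alpha_j)/(alpha_j, alpha_j); the resulting 2x2 Cartan matrix is
[[2, -1], [-2, 2]].
The roots have two lengths (squared-length ratio 2:1); the short ones are alpha_{1}. The associated Dynkin diagram is a chain of 2 nodes with a double edge at one end; the terminal node there is the unique short simple root (B_2), so the type is B_2 (the algebra so(5)).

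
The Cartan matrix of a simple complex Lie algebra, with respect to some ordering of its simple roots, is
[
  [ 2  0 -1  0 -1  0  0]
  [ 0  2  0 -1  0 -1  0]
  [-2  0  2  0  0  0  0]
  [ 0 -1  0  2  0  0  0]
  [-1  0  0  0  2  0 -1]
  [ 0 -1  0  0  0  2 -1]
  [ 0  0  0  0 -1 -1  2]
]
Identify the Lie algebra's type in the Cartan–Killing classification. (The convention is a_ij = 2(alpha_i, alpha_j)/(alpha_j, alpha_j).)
The matrix has rank 7 with 2's on the diagonal. Reading the off-diagonal entries as Dynkin edges (a single edge where a_ij = a_ji = -1; a double or triple edge where a_ij * a_ji = 2 or 3), the diagram is a chain of 7 nodes with a double edge at one end; the terminal node there is the unique long simple root (C_7). One simple-root ordering that puts it in standard form is (alpha_4, alpha_2, alpha_6, alpha_7, alpha_5, alpha_1, alpha_3). So the algebra is type C_7, i.e. sp(14).

C_7 (sp(14))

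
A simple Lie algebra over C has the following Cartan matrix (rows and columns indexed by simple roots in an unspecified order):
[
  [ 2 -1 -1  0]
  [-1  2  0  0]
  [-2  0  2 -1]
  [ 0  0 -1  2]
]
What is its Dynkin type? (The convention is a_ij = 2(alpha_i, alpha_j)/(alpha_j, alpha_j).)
The matrix has rank 4 with 2's on the diagonal. Reading the off-diagonal entries as Dynkin edges (a single edge where a_ij = a_ji = -1; a double or triple edge where a_ij * a_ji = 2 or 3), the diagram is a chain of 4 nodes with a double edge between the middle two (F_4). One simple-root ordering that puts it in standard form is (alpha_4, alpha_3, alpha_1, alpha_2). So the algebra is type F_4.

F4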